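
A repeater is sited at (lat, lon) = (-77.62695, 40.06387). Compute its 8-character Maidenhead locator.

Add 180° to longitude and 90° to latitude: 220.06387, 12.37305.
Field (20°×10°, letters A–R): lon ⌊220.06387/20⌋ = 11 → L; lat ⌊12.37305/10⌋ = 1 → B.
Square (2°×1°, digits 0–9): lon ⌊0.06387/2⌋ = 0; lat ⌊2.37305/1⌋ = 2.
Subsquare (5′×2.5′, letters a–x): lon ⌊0.06387/0.0833333⌋ = 0 → a; lat ⌊0.37305/0.0416667⌋ = 8 → i.
Extended square (30″×15″, digits 0–9): lon ⌊0.06387/0.00833333⌋ = 7; lat ⌊0.03972/0.00416667⌋ = 9.

LB02ai79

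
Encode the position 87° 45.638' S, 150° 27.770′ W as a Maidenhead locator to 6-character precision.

BA42sf

Add 180° to longitude and 90° to latitude: 29.5372, 2.2394.
Field: lon ⌊29.5372/20⌋ = 1 → B; lat ⌊2.2394/10⌋ = 0 → A.
Square: lon ⌊9.5372/2⌋ = 4; lat ⌊2.2394/1⌋ = 2.
Subsquare: lon ⌊1.5372/0.0833333⌋ = 18 → s; lat ⌊0.2394/0.0416667⌋ = 5 → f.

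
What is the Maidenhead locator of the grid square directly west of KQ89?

KQ79

Longitude square 8; −1 → 7.
The latitude characters are unchanged.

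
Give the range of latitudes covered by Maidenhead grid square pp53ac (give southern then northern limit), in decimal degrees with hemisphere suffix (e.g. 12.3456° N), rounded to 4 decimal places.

63.0833° N, 63.1250° N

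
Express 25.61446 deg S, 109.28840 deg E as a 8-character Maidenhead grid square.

OG44pj42

Add 180° to longitude and 90° to latitude: 289.28840, 64.38554.
Field: 289.28840/20 → 14 → O, 64.38554/10 → 6 → G; chars OG.
Square: 9.28840/2 → 4, 4.38554/1 → 4; chars 44.
Subsquare: 1.28840/0.0833333 → 15 → p, 0.38554/0.0416667 → 9 → j; chars pj.
Extended square: 0.03840/0.00833333 → 4, 0.01054/0.00416667 → 2; chars 42.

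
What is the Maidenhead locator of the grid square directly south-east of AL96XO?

Longitude subsquare x = 23; +1 → 24, wraps to 0 = a, carry into square.
Longitude square 9; +1 → 10, wraps to 0, carry into field.
Longitude field A = 0; +1 → 1 = B.
Latitude subsquare o = 14; −1 → 13 = n.

BL06an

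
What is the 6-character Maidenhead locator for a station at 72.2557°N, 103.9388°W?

Add 180° to longitude and 90° to latitude: 76.0612, 162.2557.
Field: lon ⌊76.0612/20⌋ = 3 → D; lat ⌊162.2557/10⌋ = 16 → Q.
Square: lon ⌊16.0612/2⌋ = 8; lat ⌊2.2557/1⌋ = 2.
Subsquare: lon ⌊0.0612/0.0833333⌋ = 0 → a; lat ⌊0.2557/0.0416667⌋ = 6 → g.

DQ82ag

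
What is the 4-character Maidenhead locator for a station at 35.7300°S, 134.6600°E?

PF74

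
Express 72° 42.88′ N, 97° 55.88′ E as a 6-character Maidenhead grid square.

NQ82xr

Shift to the Maidenhead origin (180°W, 90°S): lon 277.9313, lat 162.7147.
Field: 277.9313/20 → 13 → N, 162.7147/10 → 16 → Q; chars NQ.
Square: 17.9313/2 → 8, 2.7147/1 → 2; chars 82.
Subsquare: 1.9313/0.0833333 → 23 → x, 0.7147/0.0416667 → 17 → r; chars xr.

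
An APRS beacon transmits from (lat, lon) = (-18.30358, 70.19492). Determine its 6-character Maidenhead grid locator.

MH51cq

Shift to the Maidenhead origin (180°W, 90°S): lon 250.1949, lat 71.6964.
Field (20°×10°, letters A–R): 250.1949/20 → 12 → M, 71.6964/10 → 7 → H; chars MH.
Square (2°×1°, digits 0–9): 10.1949/2 → 5, 1.6964/1 → 1; chars 51.
Subsquare (5′×2.5′, letters a–x): 0.1949/0.0833333 → 2 → c, 0.6964/0.0416667 → 16 → q; chars cq.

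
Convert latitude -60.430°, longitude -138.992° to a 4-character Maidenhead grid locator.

CC09

Add 180° to longitude and 90° to latitude: 41.01, 29.57.
Field: 41.01/20 → 2 → C, 29.57/10 → 2 → C; chars CC.
Square: 1.01/2 → 0, 9.57/1 → 9; chars 09.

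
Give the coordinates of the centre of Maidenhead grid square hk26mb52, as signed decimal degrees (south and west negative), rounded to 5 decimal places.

16.05208, -34.95417

Field H=7, K=10: +7·20° lon, +10·10° lat → SW at lon -40°, lat 10°.
Square 2, 6: +2·2° lon, +6·1° lat → SW at lon -36°, lat 16°.
Subsquare m=12, b=1: +12·0.0833333° lon, +1·0.0416667° lat → SW at lon -35°, lat 16.0417°.
Extended square 5, 2: +5·0.00833333° lon, +2·0.00416667° lat → SW at lon -34.9583°, lat 16.05°.
Cell spans 0.00833333° lon × 0.00416667° lat. Centre is SW corner plus half of each.
latitude 16.05208, longitude -34.95417.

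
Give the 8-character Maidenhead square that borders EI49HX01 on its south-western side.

Longitude extended square 0; −1 → -1, wraps to 9, carry into subsquare.
Longitude subsquare h = 7; −1 → 6 = g.
Latitude extended square 1; −1 → 0.

EI49gx90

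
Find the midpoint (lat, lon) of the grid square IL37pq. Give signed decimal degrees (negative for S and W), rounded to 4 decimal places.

Field I=8, L=11: +8·20° lon, +11·10° lat → SW at lon -20°, lat 20°.
Square 3, 7: +3·2° lon, +7·1° lat → SW at lon -14°, lat 27°.
Subsquare p=15, q=16: +15·0.0833333° lon, +16·0.0416667° lat → SW at lon -12.75°, lat 27.6667°.
Cell spans 0.0833333° lon × 0.0416667° lat. Centre is SW corner plus half of each.
latitude 27.6875, longitude -12.7083.

27.6875, -12.7083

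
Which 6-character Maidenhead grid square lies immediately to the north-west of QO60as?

QO50xt

Longitude subsquare a = 0; −1 → -1, wraps to 23 = x, carry into square.
Longitude square 6; −1 → 5.
Latitude subsquare s = 18; +1 → 19 = t.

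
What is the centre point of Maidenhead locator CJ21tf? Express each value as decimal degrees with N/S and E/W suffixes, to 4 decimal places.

1.2292° N, 134.3750° W

Field C=2, J=9: +2·20° lon, +9·10° lat → SW at lon -140°, lat 0°.
Square 2, 1: +2·2° lon, +1·1° lat → SW at lon -136°, lat 1°.
Subsquare t=19, f=5: +19·0.0833333° lon, +5·0.0416667° lat → SW at lon -134.417°, lat 1.20833°.
Cell spans 0.0833333° lon × 0.0416667° lat. Centre is SW corner plus half of each.
latitude 1.2292° N, longitude 134.3750° W.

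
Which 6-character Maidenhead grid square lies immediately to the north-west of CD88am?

CD78xn

Longitude subsquare a = 0; −1 → -1, wraps to 23 = x, carry into square.
Longitude square 8; −1 → 7.
Latitude subsquare m = 12; +1 → 13 = n.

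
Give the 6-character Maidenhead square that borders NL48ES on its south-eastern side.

Longitude subsquare e = 4; +1 → 5 = f.
Latitude subsquare s = 18; −1 → 17 = r.

NL48fr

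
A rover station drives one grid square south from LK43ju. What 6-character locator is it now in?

LK43jt

Latitude subsquare u = 20; −1 → 19 = t.
The longitude characters are unchanged.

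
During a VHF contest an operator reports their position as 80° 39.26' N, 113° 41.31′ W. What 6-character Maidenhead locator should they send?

Shift to the Maidenhead origin (180°W, 90°S): lon 66.3115, lat 170.6543.
Field: lon ⌊66.3115/20⌋ = 3 → D; lat ⌊170.6543/10⌋ = 17 → R.
Square: lon ⌊6.3115/2⌋ = 3; lat ⌊0.6543/1⌋ = 0.
Subsquare: lon ⌊0.3115/0.0833333⌋ = 3 → d; lat ⌊0.6543/0.0416667⌋ = 15 → p.

DR30dp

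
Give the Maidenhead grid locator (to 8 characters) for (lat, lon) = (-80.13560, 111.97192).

Offset from 180°W / 90°S: lon 291.97192°, lat 9.86440°.
Field: 291.97192/20 → 14 → O, 9.86440/10 → 0 → A; chars OA.
Square: 11.97192/2 → 5, 9.86440/1 → 9; chars 59.
Subsquare: 1.97192/0.0833333 → 23 → x, 0.86440/0.0416667 → 20 → u; chars xu.
Extended square: 0.05525/0.00833333 → 6, 0.03107/0.00416667 → 7; chars 67.

OA59xu67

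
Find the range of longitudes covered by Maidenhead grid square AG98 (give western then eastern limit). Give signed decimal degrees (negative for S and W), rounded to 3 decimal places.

Field A=0, G=6: +0·20° lon, +6·10° lat → SW at lon -180°, lat -30°.
Square 9, 8: +9·2° lon, +8·1° lat → SW at lon -162°, lat -22°.
Cell spans 2° lon × 1° lat.
west -162.000, east -160.000.

-162.000, -160.000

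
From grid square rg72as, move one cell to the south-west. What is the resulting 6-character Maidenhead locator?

Longitude subsquare a = 0; −1 → -1, wraps to 23 = x, carry into square.
Longitude square 7; −1 → 6.
Latitude subsquare s = 18; −1 → 17 = r.

RG62xr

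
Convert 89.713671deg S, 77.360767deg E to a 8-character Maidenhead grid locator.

Shift to the Maidenhead origin (180°W, 90°S): lon 257.36077, lat 0.28633.
Field: 257.36077/20 → 12 → M, 0.28633/10 → 0 → A; chars MA.
Square: 17.36077/2 → 8, 0.28633/1 → 0; chars 80.
Subsquare: 1.36077/0.0833333 → 16 → q, 0.28633/0.0416667 → 6 → g; chars qg.
Extended square: 0.02743/0.00833333 → 3, 0.03633/0.00416667 → 8; chars 38.

MA80qg38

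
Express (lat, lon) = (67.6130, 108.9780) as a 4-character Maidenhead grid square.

OP47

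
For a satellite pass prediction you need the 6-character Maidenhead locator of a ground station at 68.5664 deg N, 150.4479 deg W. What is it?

Shift to the Maidenhead origin (180°W, 90°S): lon 29.5521, lat 158.5664.
Field (20°×10°, letters A–R): 29.5521/20 → 1 → B, 158.5664/10 → 15 → P; chars BP.
Square (2°×1°, digits 0–9): 9.5521/2 → 4, 8.5664/1 → 8; chars 48.
Subsquare (5′×2.5′, letters a–x): 1.5521/0.0833333 → 18 → s, 0.5664/0.0416667 → 13 → n; chars sn.

BP48sn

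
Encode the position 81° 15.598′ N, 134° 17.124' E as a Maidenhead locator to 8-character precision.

PR71dg42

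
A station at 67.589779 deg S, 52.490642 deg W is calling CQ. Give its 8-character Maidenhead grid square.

Offset from 180°W / 90°S: lon 127.50936°, lat 22.41022°.
Field: lon ⌊127.50936/20⌋ = 6 → G; lat ⌊22.41022/10⌋ = 2 → C.
Square: lon ⌊7.50936/2⌋ = 3; lat ⌊2.41022/1⌋ = 2.
Subsquare: lon ⌊1.50936/0.0833333⌋ = 18 → s; lat ⌊0.41022/0.0416667⌋ = 9 → j.
Extended square: lon ⌊0.00936/0.00833333⌋ = 1; lat ⌊0.03522/0.00416667⌋ = 8.

GC32sj18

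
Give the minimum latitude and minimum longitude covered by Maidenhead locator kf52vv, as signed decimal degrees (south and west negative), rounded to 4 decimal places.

Field K=10, F=5: +10·20° lon, +5·10° lat → SW at lon 20°, lat -40°.
Square 5, 2: +5·2° lon, +2·1° lat → SW at lon 30°, lat -38°.
Subsquare v=21, v=21: +21·0.0833333° lon, +21·0.0416667° lat → SW at lon 31.75°, lat -37.125°.
latitude -37.1250, longitude 31.7500.

-37.1250, 31.7500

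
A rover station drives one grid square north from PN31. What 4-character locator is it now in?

PN32

Latitude square 1; +1 → 2.
The longitude characters are unchanged.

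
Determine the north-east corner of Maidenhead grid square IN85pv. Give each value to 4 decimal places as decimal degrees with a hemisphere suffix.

45.9167° N, 2.6667° W

Field I=8, N=13: +8·20° lon, +13·10° lat → SW at lon -20°, lat 40°.
Square 8, 5: +8·2° lon, +5·1° lat → SW at lon -4°, lat 45°.
Subsquare p=15, v=21: +15·0.0833333° lon, +21·0.0416667° lat → SW at lon -2.75°, lat 45.875°.
Cell spans 0.0833333° lon × 0.0416667° lat. NE corner is SW corner plus one full cell.
latitude 45.9167° N, longitude 2.6667° W.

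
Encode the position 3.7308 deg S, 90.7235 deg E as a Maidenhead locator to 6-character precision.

NI56ig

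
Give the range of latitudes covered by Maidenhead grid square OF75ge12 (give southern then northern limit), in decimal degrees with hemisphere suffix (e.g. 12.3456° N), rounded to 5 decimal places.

Field O=14, F=5: +14·20° lon, +5·10° lat → SW at lon 100°, lat -40°.
Square 7, 5: +7·2° lon, +5·1° lat → SW at lon 114°, lat -35°.
Subsquare g=6, e=4: +6·0.0833333° lon, +4·0.0416667° lat → SW at lon 114.5°, lat -34.8333°.
Extended square 1, 2: +1·0.00833333° lon, +2·0.00416667° lat → SW at lon 114.508°, lat -34.825°.
Cell spans 0.00833333° lon × 0.00416667° lat.
south 34.82500° S, north 34.82083° S.

34.82500° S, 34.82083° S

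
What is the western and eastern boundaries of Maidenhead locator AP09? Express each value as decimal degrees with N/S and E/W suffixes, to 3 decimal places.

180.000° W, 178.000° W

Field A=0, P=15: +0·20° lon, +15·10° lat → SW at lon -180°, lat 60°.
Square 0, 9: +0·2° lon, +9·1° lat → SW at lon -180°, lat 69°.
Cell spans 2° lon × 1° lat.
west 180.000° W, east 178.000° W.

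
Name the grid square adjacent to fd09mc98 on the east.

Longitude extended square 9; +1 → 10, wraps to 0, carry into subsquare.
Longitude subsquare m = 12; +1 → 13 = n.
The latitude characters are unchanged.

FD09nc08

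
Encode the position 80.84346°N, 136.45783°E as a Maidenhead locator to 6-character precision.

PR80fu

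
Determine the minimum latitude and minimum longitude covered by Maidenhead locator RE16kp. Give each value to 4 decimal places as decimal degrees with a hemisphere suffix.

43.3750° S, 162.8333° E

Field R=17, E=4: +17·20° lon, +4·10° lat → SW at lon 160°, lat -50°.
Square 1, 6: +1·2° lon, +6·1° lat → SW at lon 162°, lat -44°.
Subsquare k=10, p=15: +10·0.0833333° lon, +15·0.0416667° lat → SW at lon 162.833°, lat -43.375°.
latitude 43.3750° S, longitude 162.8333° E.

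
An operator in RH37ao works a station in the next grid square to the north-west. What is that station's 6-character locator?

RH27xp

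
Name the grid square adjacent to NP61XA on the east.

NP71aa

Longitude subsquare x = 23; +1 → 24, wraps to 0 = a, carry into square.
Longitude square 6; +1 → 7.
The latitude characters are unchanged.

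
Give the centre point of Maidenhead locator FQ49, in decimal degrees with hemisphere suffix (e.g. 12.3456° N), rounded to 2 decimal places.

Field F=5, Q=16: +5·20° lon, +16·10° lat → SW at lon -80°, lat 70°.
Square 4, 9: +4·2° lon, +9·1° lat → SW at lon -72°, lat 79°.
Cell spans 2° lon × 1° lat. Centre is SW corner plus half of each.
latitude 79.50° N, longitude 71.00° W.

79.50° N, 71.00° W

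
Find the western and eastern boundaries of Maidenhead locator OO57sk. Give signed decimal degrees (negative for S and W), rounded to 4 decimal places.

Field O=14, O=14: +14·20° lon, +14·10° lat → SW at lon 100°, lat 50°.
Square 5, 7: +5·2° lon, +7·1° lat → SW at lon 110°, lat 57°.
Subsquare s=18, k=10: +18·0.0833333° lon, +10·0.0416667° lat → SW at lon 111.5°, lat 57.4167°.
Cell spans 0.0833333° lon × 0.0416667° lat.
west 111.5000, east 111.5833.

111.5000, 111.5833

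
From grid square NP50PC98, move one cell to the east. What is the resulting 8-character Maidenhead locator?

Longitude extended square 9; +1 → 10, wraps to 0, carry into subsquare.
Longitude subsquare p = 15; +1 → 16 = q.
The latitude characters are unchanged.

NP50qc08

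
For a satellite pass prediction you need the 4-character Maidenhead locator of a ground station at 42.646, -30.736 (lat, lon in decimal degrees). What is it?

HN42

Add 180° to longitude and 90° to latitude: 149.26, 132.65.
Field (20°×10°, letters A–R): 149.26/20 → 7 → H, 132.65/10 → 13 → N; chars HN.
Square (2°×1°, digits 0–9): 9.26/2 → 4, 2.65/1 → 2; chars 42.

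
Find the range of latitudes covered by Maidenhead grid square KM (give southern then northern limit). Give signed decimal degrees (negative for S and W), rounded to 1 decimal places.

Field K=10, M=12: +10·20° lon, +12·10° lat → SW at lon 20°, lat 30°.
Cell spans 20° lon × 10° lat.
south 30.0, north 40.0.

30.0, 40.0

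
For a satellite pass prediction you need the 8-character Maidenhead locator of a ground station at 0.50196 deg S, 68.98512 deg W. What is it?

FI59ml19

Offset from 180°W / 90°S: lon 111.01488°, lat 89.49804°.
Field: lon ⌊111.01488/20⌋ = 5 → F; lat ⌊89.49804/10⌋ = 8 → I.
Square: lon ⌊11.01488/2⌋ = 5; lat ⌊9.49804/1⌋ = 9.
Subsquare: lon ⌊1.01488/0.0833333⌋ = 12 → m; lat ⌊0.49804/0.0416667⌋ = 11 → l.
Extended square: lon ⌊0.01488/0.00833333⌋ = 1; lat ⌊0.03971/0.00416667⌋ = 9.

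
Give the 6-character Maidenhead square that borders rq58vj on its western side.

RQ58uj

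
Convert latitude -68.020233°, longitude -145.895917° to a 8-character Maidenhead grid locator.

Add 180° to longitude and 90° to latitude: 34.10408, 21.97977.
Field: 34.10408/20 → 1 → B, 21.97977/10 → 2 → C; chars BC.
Square: 14.10408/2 → 7, 1.97977/1 → 1; chars 71.
Subsquare: 0.10408/0.0833333 → 1 → b, 0.97977/0.0416667 → 23 → x; chars bx.
Extended square: 0.02075/0.00833333 → 2, 0.02143/0.00416667 → 5; chars 25.

BC71bx25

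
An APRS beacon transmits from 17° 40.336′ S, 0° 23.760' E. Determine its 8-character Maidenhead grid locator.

JH02eh78

Add 180° to longitude and 90° to latitude: 180.39600, 72.32773.
Field: lon ⌊180.39600/20⌋ = 9 → J; lat ⌊72.32773/10⌋ = 7 → H.
Square: lon ⌊0.39600/2⌋ = 0; lat ⌊2.32773/1⌋ = 2.
Subsquare: lon ⌊0.39600/0.0833333⌋ = 4 → e; lat ⌊0.32773/0.0416667⌋ = 7 → h.
Extended square: lon ⌊0.06267/0.00833333⌋ = 7; lat ⌊0.03607/0.00416667⌋ = 8.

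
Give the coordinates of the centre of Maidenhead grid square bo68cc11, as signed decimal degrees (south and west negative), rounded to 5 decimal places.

Field B=1, O=14: +1·20° lon, +14·10° lat → SW at lon -160°, lat 50°.
Square 6, 8: +6·2° lon, +8·1° lat → SW at lon -148°, lat 58°.
Subsquare c=2, c=2: +2·0.0833333° lon, +2·0.0416667° lat → SW at lon -147.833°, lat 58.0833°.
Extended square 1, 1: +1·0.00833333° lon, +1·0.00416667° lat → SW at lon -147.825°, lat 58.0875°.
Cell spans 0.00833333° lon × 0.00416667° lat. Centre is SW corner plus half of each.
latitude 58.08958, longitude -147.82083.

58.08958, -147.82083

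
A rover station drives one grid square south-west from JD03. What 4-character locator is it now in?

ID92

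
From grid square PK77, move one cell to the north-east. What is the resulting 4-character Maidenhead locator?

PK88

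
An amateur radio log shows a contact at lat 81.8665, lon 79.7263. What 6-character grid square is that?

MR91uu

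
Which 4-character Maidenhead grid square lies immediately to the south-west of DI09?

CI98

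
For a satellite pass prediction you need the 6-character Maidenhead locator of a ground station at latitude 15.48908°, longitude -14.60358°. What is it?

IK25ql

Add 180° to longitude and 90° to latitude: 165.3964, 105.4891.
Field (20°×10°, letters A–R): lon ⌊165.3964/20⌋ = 8 → I; lat ⌊105.4891/10⌋ = 10 → K.
Square (2°×1°, digits 0–9): lon ⌊5.3964/2⌋ = 2; lat ⌊5.4891/1⌋ = 5.
Subsquare (5′×2.5′, letters a–x): lon ⌊1.3964/0.0833333⌋ = 16 → q; lat ⌊0.4891/0.0416667⌋ = 11 → l.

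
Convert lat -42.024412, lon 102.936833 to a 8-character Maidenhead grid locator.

OE17lx24

Shift to the Maidenhead origin (180°W, 90°S): lon 282.93683, lat 47.97559.
Field: 282.93683/20 → 14 → O, 47.97559/10 → 4 → E; chars OE.
Square: 2.93683/2 → 1, 7.97559/1 → 7; chars 17.
Subsquare: 0.93683/0.0833333 → 11 → l, 0.97559/0.0416667 → 23 → x; chars lx.
Extended square: 0.02017/0.00833333 → 2, 0.01725/0.00416667 → 4; chars 24.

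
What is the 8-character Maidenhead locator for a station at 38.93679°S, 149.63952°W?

Shift to the Maidenhead origin (180°W, 90°S): lon 30.36048, lat 51.06321.
Field: 30.36048/20 → 1 → B, 51.06321/10 → 5 → F; chars BF.
Square: 10.36048/2 → 5, 1.06321/1 → 1; chars 51.
Subsquare: 0.36048/0.0833333 → 4 → e, 0.06321/0.0416667 → 1 → b; chars eb.
Extended square: 0.02715/0.00833333 → 3, 0.02154/0.00416667 → 5; chars 35.

BF51eb35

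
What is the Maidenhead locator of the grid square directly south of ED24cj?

ED24ci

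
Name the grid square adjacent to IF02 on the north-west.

HF93

Longitude square 0; −1 → -1, wraps to 9, carry into field.
Longitude field I = 8; −1 → 7 = H.
Latitude square 2; +1 → 3.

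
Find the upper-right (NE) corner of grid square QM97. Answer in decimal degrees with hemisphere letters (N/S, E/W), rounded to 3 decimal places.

38.000° N, 160.000° E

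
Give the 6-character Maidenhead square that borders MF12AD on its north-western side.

MF02xe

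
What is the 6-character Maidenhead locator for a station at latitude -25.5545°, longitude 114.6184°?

OG74hk

Add 180° to longitude and 90° to latitude: 294.6184, 64.4455.
Field: lon ⌊294.6184/20⌋ = 14 → O; lat ⌊64.4455/10⌋ = 6 → G.
Square: lon ⌊14.6184/2⌋ = 7; lat ⌊4.4455/1⌋ = 4.
Subsquare: lon ⌊0.6184/0.0833333⌋ = 7 → h; lat ⌊0.4455/0.0416667⌋ = 10 → k.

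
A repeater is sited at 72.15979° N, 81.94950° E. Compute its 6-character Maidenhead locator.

Add 180° to longitude and 90° to latitude: 261.9495, 162.1598.
Field: 261.9495/20 → 13 → N, 162.1598/10 → 16 → Q; chars NQ.
Square: 1.9495/2 → 0, 2.1598/1 → 2; chars 02.
Subsquare: 1.9495/0.0833333 → 23 → x, 0.1598/0.0416667 → 3 → d; chars xd.

NQ02xd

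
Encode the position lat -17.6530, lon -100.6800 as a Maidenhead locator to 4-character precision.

DH92

Offset from 180°W / 90°S: lon 79.32°, lat 72.35°.
Field: 79.32/20 → 3 → D, 72.35/10 → 7 → H; chars DH.
Square: 19.32/2 → 9, 2.35/1 → 2; chars 92.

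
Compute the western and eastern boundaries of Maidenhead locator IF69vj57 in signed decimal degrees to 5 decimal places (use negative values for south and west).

Field I=8, F=5: +8·20° lon, +5·10° lat → SW at lon -20°, lat -40°.
Square 6, 9: +6·2° lon, +9·1° lat → SW at lon -8°, lat -31°.
Subsquare v=21, j=9: +21·0.0833333° lon, +9·0.0416667° lat → SW at lon -6.25°, lat -30.625°.
Extended square 5, 7: +5·0.00833333° lon, +7·0.00416667° lat → SW at lon -6.20833°, lat -30.5958°.
Cell spans 0.00833333° lon × 0.00416667° lat.
west -6.20833, east -6.20000.

-6.20833, -6.20000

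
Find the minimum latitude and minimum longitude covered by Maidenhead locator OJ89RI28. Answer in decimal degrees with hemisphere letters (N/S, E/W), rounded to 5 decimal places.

Field O=14, J=9: +14·20° lon, +9·10° lat → SW at lon 100°, lat 0°.
Square 8, 9: +8·2° lon, +9·1° lat → SW at lon 116°, lat 9°.
Subsquare r=17, i=8: +17·0.0833333° lon, +8·0.0416667° lat → SW at lon 117.417°, lat 9.33333°.
Extended square 2, 8: +2·0.00833333° lon, +8·0.00416667° lat → SW at lon 117.433°, lat 9.36667°.
latitude 9.36667° N, longitude 117.43333° E.

9.36667° N, 117.43333° E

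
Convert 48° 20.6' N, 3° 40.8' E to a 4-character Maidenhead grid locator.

JN18

Shift to the Maidenhead origin (180°W, 90°S): lon 183.68, lat 138.34.
Field (20°×10°, letters A–R): lon ⌊183.68/20⌋ = 9 → J; lat ⌊138.34/10⌋ = 13 → N.
Square (2°×1°, digits 0–9): lon ⌊3.68/2⌋ = 1; lat ⌊8.34/1⌋ = 8.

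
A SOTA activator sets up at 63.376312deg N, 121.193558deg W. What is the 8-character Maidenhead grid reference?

Shift to the Maidenhead origin (180°W, 90°S): lon 58.80644, lat 153.37631.
Field (20°×10°, letters A–R): 58.80644/20 → 2 → C, 153.37631/10 → 15 → P; chars CP.
Square (2°×1°, digits 0–9): 18.80644/2 → 9, 3.37631/1 → 3; chars 93.
Subsquare (5′×2.5′, letters a–x): 0.80644/0.0833333 → 9 → j, 0.37631/0.0416667 → 9 → j; chars jj.
Extended square (30″×15″, digits 0–9): 0.05644/0.00833333 → 6, 0.00131/0.00416667 → 0; chars 60.

CP93jj60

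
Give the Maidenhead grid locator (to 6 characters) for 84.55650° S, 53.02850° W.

GA35lk

Add 180° to longitude and 90° to latitude: 126.9715, 5.4435.
Field: 126.9715/20 → 6 → G, 5.4435/10 → 0 → A; chars GA.
Square: 6.9715/2 → 3, 5.4435/1 → 5; chars 35.
Subsquare: 0.9715/0.0833333 → 11 → l, 0.4435/0.0416667 → 10 → k; chars lk.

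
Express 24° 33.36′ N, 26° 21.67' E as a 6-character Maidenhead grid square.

KL34en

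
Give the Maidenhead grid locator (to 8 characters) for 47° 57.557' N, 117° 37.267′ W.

DN17ex50

Offset from 180°W / 90°S: lon 62.37888°, lat 137.95928°.
Field: lon ⌊62.37888/20⌋ = 3 → D; lat ⌊137.95928/10⌋ = 13 → N.
Square: lon ⌊2.37888/2⌋ = 1; lat ⌊7.95928/1⌋ = 7.
Subsquare: lon ⌊0.37888/0.0833333⌋ = 4 → e; lat ⌊0.95928/0.0416667⌋ = 23 → x.
Extended square: lon ⌊0.04555/0.00833333⌋ = 5; lat ⌊0.00095/0.00416667⌋ = 0.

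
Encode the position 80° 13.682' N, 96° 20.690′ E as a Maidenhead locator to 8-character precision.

NR80ef14

Offset from 180°W / 90°S: lon 276.34483°, lat 170.22803°.
Field: lon ⌊276.34483/20⌋ = 13 → N; lat ⌊170.22803/10⌋ = 17 → R.
Square: lon ⌊16.34483/2⌋ = 8; lat ⌊0.22803/1⌋ = 0.
Subsquare: lon ⌊0.34483/0.0833333⌋ = 4 → e; lat ⌊0.22803/0.0416667⌋ = 5 → f.
Extended square: lon ⌊0.01150/0.00833333⌋ = 1; lat ⌊0.01970/0.00416667⌋ = 4.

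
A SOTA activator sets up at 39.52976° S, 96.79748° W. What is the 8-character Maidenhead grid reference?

EF10ol42

Add 180° to longitude and 90° to latitude: 83.20252, 50.47024.
Field: 83.20252/20 → 4 → E, 50.47024/10 → 5 → F; chars EF.
Square: 3.20252/2 → 1, 0.47024/1 → 0; chars 10.
Subsquare: 1.20252/0.0833333 → 14 → o, 0.47024/0.0416667 → 11 → l; chars ol.
Extended square: 0.03585/0.00833333 → 4, 0.01191/0.00416667 → 2; chars 42.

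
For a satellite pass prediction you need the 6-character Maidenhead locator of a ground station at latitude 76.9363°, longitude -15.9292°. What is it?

Offset from 180°W / 90°S: lon 164.0708°, lat 166.9363°.
Field: 164.0708/20 → 8 → I, 166.9363/10 → 16 → Q; chars IQ.
Square: 4.0708/2 → 2, 6.9363/1 → 6; chars 26.
Subsquare: 0.0708/0.0833333 → 0 → a, 0.9363/0.0416667 → 22 → w; chars aw.

IQ26aw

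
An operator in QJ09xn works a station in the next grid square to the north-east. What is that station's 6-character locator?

QJ19ao

Longitude subsquare x = 23; +1 → 24, wraps to 0 = a, carry into square.
Longitude square 0; +1 → 1.
Latitude subsquare n = 13; +1 → 14 = o.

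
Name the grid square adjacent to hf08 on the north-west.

GF99

Longitude square 0; −1 → -1, wraps to 9, carry into field.
Longitude field H = 7; −1 → 6 = G.
Latitude square 8; +1 → 9.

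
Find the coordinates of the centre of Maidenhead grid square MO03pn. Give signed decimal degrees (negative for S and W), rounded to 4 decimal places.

Field M=12, O=14: +12·20° lon, +14·10° lat → SW at lon 60°, lat 50°.
Square 0, 3: +0·2° lon, +3·1° lat → SW at lon 60°, lat 53°.
Subsquare p=15, n=13: +15·0.0833333° lon, +13·0.0416667° lat → SW at lon 61.25°, lat 53.5417°.
Cell spans 0.0833333° lon × 0.0416667° lat. Centre is SW corner plus half of each.
latitude 53.5625, longitude 61.2917.

53.5625, 61.2917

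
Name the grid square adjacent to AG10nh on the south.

Latitude subsquare h = 7; −1 → 6 = g.
The longitude characters are unchanged.

AG10ng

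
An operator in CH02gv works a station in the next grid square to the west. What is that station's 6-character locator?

CH02fv

Longitude subsquare g = 6; −1 → 5 = f.
The latitude characters are unchanged.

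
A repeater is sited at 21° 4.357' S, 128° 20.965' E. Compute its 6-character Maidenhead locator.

PG48ew

Add 180° to longitude and 90° to latitude: 308.3494, 68.9274.
Field: lon ⌊308.3494/20⌋ = 15 → P; lat ⌊68.9274/10⌋ = 6 → G.
Square: lon ⌊8.3494/2⌋ = 4; lat ⌊8.9274/1⌋ = 8.
Subsquare: lon ⌊0.3494/0.0833333⌋ = 4 → e; lat ⌊0.9274/0.0416667⌋ = 22 → w.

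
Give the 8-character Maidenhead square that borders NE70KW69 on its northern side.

Latitude extended square 9; +1 → 10, wraps to 0, carry into subsquare.
Latitude subsquare w = 22; +1 → 23 = x.
The longitude characters are unchanged.

NE70kx60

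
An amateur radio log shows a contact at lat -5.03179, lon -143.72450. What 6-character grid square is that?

BI84dx

Shift to the Maidenhead origin (180°W, 90°S): lon 36.2755, lat 84.9682.
Field (20°×10°, letters A–R): 36.2755/20 → 1 → B, 84.9682/10 → 8 → I; chars BI.
Square (2°×1°, digits 0–9): 16.2755/2 → 8, 4.9682/1 → 4; chars 84.
Subsquare (5′×2.5′, letters a–x): 0.2755/0.0833333 → 3 → d, 0.9682/0.0416667 → 23 → x; chars dx.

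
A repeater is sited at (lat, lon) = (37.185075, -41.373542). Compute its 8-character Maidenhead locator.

GM97he54

Shift to the Maidenhead origin (180°W, 90°S): lon 138.62646, lat 127.18507.
Field: 138.62646/20 → 6 → G, 127.18507/10 → 12 → M; chars GM.
Square: 18.62646/2 → 9, 7.18507/1 → 7; chars 97.
Subsquare: 0.62646/0.0833333 → 7 → h, 0.18507/0.0416667 → 4 → e; chars he.
Extended square: 0.04312/0.00833333 → 5, 0.01841/0.00416667 → 4; chars 54.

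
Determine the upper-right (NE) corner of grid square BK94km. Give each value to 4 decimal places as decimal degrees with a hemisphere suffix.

Field B=1, K=10: +1·20° lon, +10·10° lat → SW at lon -160°, lat 10°.
Square 9, 4: +9·2° lon, +4·1° lat → SW at lon -142°, lat 14°.
Subsquare k=10, m=12: +10·0.0833333° lon, +12·0.0416667° lat → SW at lon -141.167°, lat 14.5°.
Cell spans 0.0833333° lon × 0.0416667° lat. NE corner is SW corner plus one full cell.
latitude 14.5417° N, longitude 141.0833° W.

14.5417° N, 141.0833° W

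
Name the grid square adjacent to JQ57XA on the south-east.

JQ66ax

Longitude subsquare x = 23; +1 → 24, wraps to 0 = a, carry into square.
Longitude square 5; +1 → 6.
Latitude subsquare a = 0; −1 → -1, wraps to 23 = x, carry into square.
Latitude square 7; −1 → 6.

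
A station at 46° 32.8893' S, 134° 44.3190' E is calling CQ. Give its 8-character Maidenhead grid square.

Shift to the Maidenhead origin (180°W, 90°S): lon 314.73865, lat 43.45184.
Field: 314.73865/20 → 15 → P, 43.45184/10 → 4 → E; chars PE.
Square: 14.73865/2 → 7, 3.45184/1 → 3; chars 73.
Subsquare: 0.73865/0.0833333 → 8 → i, 0.45184/0.0416667 → 10 → k; chars ik.
Extended square: 0.07198/0.00833333 → 8, 0.03518/0.00416667 → 8; chars 88.

PE73ik88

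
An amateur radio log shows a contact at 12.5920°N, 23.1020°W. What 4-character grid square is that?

Shift to the Maidenhead origin (180°W, 90°S): lon 156.90, lat 102.59.
Field: lon ⌊156.90/20⌋ = 7 → H; lat ⌊102.59/10⌋ = 10 → K.
Square: lon ⌊16.90/2⌋ = 8; lat ⌊2.59/1⌋ = 2.

HK82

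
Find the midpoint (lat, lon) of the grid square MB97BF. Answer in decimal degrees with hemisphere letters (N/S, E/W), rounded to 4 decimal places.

Field M=12, B=1: +12·20° lon, +1·10° lat → SW at lon 60°, lat -80°.
Square 9, 7: +9·2° lon, +7·1° lat → SW at lon 78°, lat -73°.
Subsquare b=1, f=5: +1·0.0833333° lon, +5·0.0416667° lat → SW at lon 78.0833°, lat -72.7917°.
Cell spans 0.0833333° lon × 0.0416667° lat. Centre is SW corner plus half of each.
latitude 72.7708° S, longitude 78.1250° E.

72.7708° S, 78.1250° E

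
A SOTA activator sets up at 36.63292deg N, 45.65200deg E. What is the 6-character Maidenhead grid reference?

Add 180° to longitude and 90° to latitude: 225.6520, 126.6329.
Field: 225.6520/20 → 11 → L, 126.6329/10 → 12 → M; chars LM.
Square: 5.6520/2 → 2, 6.6329/1 → 6; chars 26.
Subsquare: 1.6520/0.0833333 → 19 → t, 0.6329/0.0416667 → 15 → p; chars tp.

LM26tp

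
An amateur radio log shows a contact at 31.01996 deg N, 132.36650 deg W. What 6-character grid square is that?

CM31ta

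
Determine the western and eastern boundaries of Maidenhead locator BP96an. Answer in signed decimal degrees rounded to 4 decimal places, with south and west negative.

-142.0000, -141.9167

Field B=1, P=15: +1·20° lon, +15·10° lat → SW at lon -160°, lat 60°.
Square 9, 6: +9·2° lon, +6·1° lat → SW at lon -142°, lat 66°.
Subsquare a=0, n=13: +0·0.0833333° lon, +13·0.0416667° lat → SW at lon -142°, lat 66.5417°.
Cell spans 0.0833333° lon × 0.0416667° lat.
west -142.0000, east -141.9167.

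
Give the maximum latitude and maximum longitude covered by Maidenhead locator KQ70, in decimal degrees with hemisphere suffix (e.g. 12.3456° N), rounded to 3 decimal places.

Field K=10, Q=16: +10·20° lon, +16·10° lat → SW at lon 20°, lat 70°.
Square 7, 0: +7·2° lon, +0·1° lat → SW at lon 34°, lat 70°.
Cell spans 2° lon × 1° lat. NE corner is SW corner plus one full cell.
latitude 71.000° N, longitude 36.000° E.

71.000° N, 36.000° E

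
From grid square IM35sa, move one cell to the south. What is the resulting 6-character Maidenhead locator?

Latitude subsquare a = 0; −1 → -1, wraps to 23 = x, carry into square.
Latitude square 5; −1 → 4.
The longitude characters are unchanged.

IM34sx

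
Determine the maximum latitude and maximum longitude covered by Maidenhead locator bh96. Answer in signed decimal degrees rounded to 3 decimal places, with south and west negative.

-13.000, -140.000

Field B=1, H=7: +1·20° lon, +7·10° lat → SW at lon -160°, lat -20°.
Square 9, 6: +9·2° lon, +6·1° lat → SW at lon -142°, lat -14°.
Cell spans 2° lon × 1° lat. NE corner is SW corner plus one full cell.
latitude -13.000, longitude -140.000.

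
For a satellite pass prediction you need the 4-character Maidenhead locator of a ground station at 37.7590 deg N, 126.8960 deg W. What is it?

CM67

Offset from 180°W / 90°S: lon 53.10°, lat 127.76°.
Field (20°×10°, letters A–R): lon ⌊53.10/20⌋ = 2 → C; lat ⌊127.76/10⌋ = 12 → M.
Square (2°×1°, digits 0–9): lon ⌊13.10/2⌋ = 6; lat ⌊7.76/1⌋ = 7.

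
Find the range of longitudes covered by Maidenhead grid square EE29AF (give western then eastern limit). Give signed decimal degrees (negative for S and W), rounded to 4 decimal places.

-96.0000, -95.9167

Field E=4, E=4: +4·20° lon, +4·10° lat → SW at lon -100°, lat -50°.
Square 2, 9: +2·2° lon, +9·1° lat → SW at lon -96°, lat -41°.
Subsquare a=0, f=5: +0·0.0833333° lon, +5·0.0416667° lat → SW at lon -96°, lat -40.7917°.
Cell spans 0.0833333° lon × 0.0416667° lat.
west -96.0000, east -95.9167.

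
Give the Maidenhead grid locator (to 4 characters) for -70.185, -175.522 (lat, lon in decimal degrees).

AB29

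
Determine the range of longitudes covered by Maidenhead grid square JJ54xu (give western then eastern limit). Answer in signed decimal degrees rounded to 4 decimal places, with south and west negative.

11.9167, 12.0000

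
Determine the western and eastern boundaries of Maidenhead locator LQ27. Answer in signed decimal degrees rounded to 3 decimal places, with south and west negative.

Field L=11, Q=16: +11·20° lon, +16·10° lat → SW at lon 40°, lat 70°.
Square 2, 7: +2·2° lon, +7·1° lat → SW at lon 44°, lat 77°.
Cell spans 2° lon × 1° lat.
west 44.000, east 46.000.

44.000, 46.000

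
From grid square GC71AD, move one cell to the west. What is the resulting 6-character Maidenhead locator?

GC61xd

Longitude subsquare a = 0; −1 → -1, wraps to 23 = x, carry into square.
Longitude square 7; −1 → 6.
The latitude characters are unchanged.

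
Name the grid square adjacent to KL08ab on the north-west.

Longitude subsquare a = 0; −1 → -1, wraps to 23 = x, carry into square.
Longitude square 0; −1 → -1, wraps to 9, carry into field.
Longitude field K = 10; −1 → 9 = J.
Latitude subsquare b = 1; +1 → 2 = c.

JL98xc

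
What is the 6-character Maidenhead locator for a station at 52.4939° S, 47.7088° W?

GD67dm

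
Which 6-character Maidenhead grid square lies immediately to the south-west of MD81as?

Longitude subsquare a = 0; −1 → -1, wraps to 23 = x, carry into square.
Longitude square 8; −1 → 7.
Latitude subsquare s = 18; −1 → 17 = r.

MD71xr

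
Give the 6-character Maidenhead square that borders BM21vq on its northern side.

BM21vr

Latitude subsquare q = 16; +1 → 17 = r.
The longitude characters are unchanged.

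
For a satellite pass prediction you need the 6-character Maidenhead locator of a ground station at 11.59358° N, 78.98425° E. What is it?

MK91lo

Shift to the Maidenhead origin (180°W, 90°S): lon 258.9842, lat 101.5936.
Field: 258.9842/20 → 12 → M, 101.5936/10 → 10 → K; chars MK.
Square: 18.9842/2 → 9, 1.5936/1 → 1; chars 91.
Subsquare: 0.9842/0.0833333 → 11 → l, 0.5936/0.0416667 → 14 → o; chars lo.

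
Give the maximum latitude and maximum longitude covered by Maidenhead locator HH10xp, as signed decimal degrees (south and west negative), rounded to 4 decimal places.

-19.3333, -36.0000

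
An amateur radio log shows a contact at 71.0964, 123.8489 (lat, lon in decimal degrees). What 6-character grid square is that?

Offset from 180°W / 90°S: lon 303.8489°, lat 161.0964°.
Field: 303.8489/20 → 15 → P, 161.0964/10 → 16 → Q; chars PQ.
Square: 3.8489/2 → 1, 1.0964/1 → 1; chars 11.
Subsquare: 1.8489/0.0833333 → 22 → w, 0.0964/0.0416667 → 2 → c; chars wc.

PQ11wc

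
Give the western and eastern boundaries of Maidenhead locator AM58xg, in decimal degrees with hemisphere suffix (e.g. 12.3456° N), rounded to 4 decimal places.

168.0833° W, 168.0000° W

Field A=0, M=12: +0·20° lon, +12·10° lat → SW at lon -180°, lat 30°.
Square 5, 8: +5·2° lon, +8·1° lat → SW at lon -170°, lat 38°.
Subsquare x=23, g=6: +23·0.0833333° lon, +6·0.0416667° lat → SW at lon -168.083°, lat 38.25°.
Cell spans 0.0833333° lon × 0.0416667° lat.
west 168.0833° W, east 168.0000° W.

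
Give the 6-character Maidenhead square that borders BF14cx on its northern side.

BF15ca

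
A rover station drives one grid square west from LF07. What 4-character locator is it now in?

KF97

Longitude square 0; −1 → -1, wraps to 9, carry into field.
Longitude field L = 11; −1 → 10 = K.
The latitude characters are unchanged.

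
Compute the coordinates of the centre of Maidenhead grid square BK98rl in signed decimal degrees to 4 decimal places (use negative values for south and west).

18.4792, -140.5417

Field B=1, K=10: +1·20° lon, +10·10° lat → SW at lon -160°, lat 10°.
Square 9, 8: +9·2° lon, +8·1° lat → SW at lon -142°, lat 18°.
Subsquare r=17, l=11: +17·0.0833333° lon, +11·0.0416667° lat → SW at lon -140.583°, lat 18.4583°.
Cell spans 0.0833333° lon × 0.0416667° lat. Centre is SW corner plus half of each.
latitude 18.4792, longitude -140.5417.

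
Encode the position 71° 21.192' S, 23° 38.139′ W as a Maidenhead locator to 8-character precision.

HB88ep35

Shift to the Maidenhead origin (180°W, 90°S): lon 156.36435, lat 18.64680.
Field: 156.36435/20 → 7 → H, 18.64680/10 → 1 → B; chars HB.
Square: 16.36435/2 → 8, 8.64680/1 → 8; chars 88.
Subsquare: 0.36435/0.0833333 → 4 → e, 0.64680/0.0416667 → 15 → p; chars ep.
Extended square: 0.03102/0.00833333 → 3, 0.02180/0.00416667 → 5; chars 35.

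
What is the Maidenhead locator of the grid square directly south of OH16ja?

Latitude subsquare a = 0; −1 → -1, wraps to 23 = x, carry into square.
Latitude square 6; −1 → 5.
The longitude characters are unchanged.

OH15jx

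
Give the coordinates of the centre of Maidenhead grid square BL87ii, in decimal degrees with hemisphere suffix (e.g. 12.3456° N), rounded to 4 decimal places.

Field B=1, L=11: +1·20° lon, +11·10° lat → SW at lon -160°, lat 20°.
Square 8, 7: +8·2° lon, +7·1° lat → SW at lon -144°, lat 27°.
Subsquare i=8, i=8: +8·0.0833333° lon, +8·0.0416667° lat → SW at lon -143.333°, lat 27.3333°.
Cell spans 0.0833333° lon × 0.0416667° lat. Centre is SW corner plus half of each.
latitude 27.3542° N, longitude 143.2917° W.

27.3542° N, 143.2917° W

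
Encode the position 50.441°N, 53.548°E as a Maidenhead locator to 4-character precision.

LO60

Shift to the Maidenhead origin (180°W, 90°S): lon 233.55, lat 140.44.
Field: lon ⌊233.55/20⌋ = 11 → L; lat ⌊140.44/10⌋ = 14 → O.
Square: lon ⌊13.55/2⌋ = 6; lat ⌊0.44/1⌋ = 0.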